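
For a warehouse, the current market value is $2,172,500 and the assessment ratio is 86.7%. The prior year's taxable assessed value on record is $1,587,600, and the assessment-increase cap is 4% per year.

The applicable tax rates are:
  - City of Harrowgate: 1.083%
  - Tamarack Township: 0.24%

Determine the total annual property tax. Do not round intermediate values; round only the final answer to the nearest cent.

Uncapped assessed value = $2,172,500 × 0.867 = $1,883,557.5
Cap limit = $1,587,600 × 1.04 = $1,651,104
Taxable assessed value = min($1,883,557.5, $1,651,104) = $1,651,104 (cap binds)
City of Harrowgate: $1,651,104 × 0.01083 = $17,881.45632
Tamarack Township: $1,651,104 × 0.0024 = $3,962.6496
Total = $21,844.10592

$21,844.11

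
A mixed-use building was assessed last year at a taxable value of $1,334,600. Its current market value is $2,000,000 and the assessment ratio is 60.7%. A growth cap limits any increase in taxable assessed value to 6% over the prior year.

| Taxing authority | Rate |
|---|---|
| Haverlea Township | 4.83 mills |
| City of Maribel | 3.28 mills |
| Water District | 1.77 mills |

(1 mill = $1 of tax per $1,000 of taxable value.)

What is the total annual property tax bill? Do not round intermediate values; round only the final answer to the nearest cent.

Uncapped assessed value = $2,000,000 × 0.607 = $1,214,000
Cap limit = $1,334,600 × 1.06 = $1,414,676
Taxable assessed value = min($1,214,000, $1,414,676) = $1,214,000 (cap does not bind)
Haverlea Township: $1,214,000 × 0.00483 = $5,863.62
City of Maribel: $1,214,000 × 0.00328 = $3,981.92
Water District: $1,214,000 × 0.00177 = $2,148.78
Total = $11,994.32

$11,994.32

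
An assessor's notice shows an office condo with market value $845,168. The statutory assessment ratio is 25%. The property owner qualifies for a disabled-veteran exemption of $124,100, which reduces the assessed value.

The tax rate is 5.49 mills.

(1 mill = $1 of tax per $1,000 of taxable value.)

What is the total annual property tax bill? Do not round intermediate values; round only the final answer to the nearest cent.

Assessed value = $845,168 × 0.25 = $211,292
Taxable value = $211,292 − $124,100 = $87,192
Tax = $87,192 × 0.00549 = $478.68408

$478.68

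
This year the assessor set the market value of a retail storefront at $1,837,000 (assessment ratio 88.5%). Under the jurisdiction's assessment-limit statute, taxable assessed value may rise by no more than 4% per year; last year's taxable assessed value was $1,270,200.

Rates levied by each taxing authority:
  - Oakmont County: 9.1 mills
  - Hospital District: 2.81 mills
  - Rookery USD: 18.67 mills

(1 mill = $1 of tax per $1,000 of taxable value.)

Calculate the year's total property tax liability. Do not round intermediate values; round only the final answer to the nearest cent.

$40,396.42

Uncapped assessed value = $1,837,000 × 0.885 = $1,625,745
Cap limit = $1,270,200 × 1.04 = $1,321,008
Taxable assessed value = min($1,625,745, $1,321,008) = $1,321,008 (cap binds)
Oakmont County: $1,321,008 × 0.0091 = $12,021.1728
Hospital District: $1,321,008 × 0.00281 = $3,712.03248
Rookery USD: $1,321,008 × 0.01867 = $24,663.21936
Total = $40,396.42464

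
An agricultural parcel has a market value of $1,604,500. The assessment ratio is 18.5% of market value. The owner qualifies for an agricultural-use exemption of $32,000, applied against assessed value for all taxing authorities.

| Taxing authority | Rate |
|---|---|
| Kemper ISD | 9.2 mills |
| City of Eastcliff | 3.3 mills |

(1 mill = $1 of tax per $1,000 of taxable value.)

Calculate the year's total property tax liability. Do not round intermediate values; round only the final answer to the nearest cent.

$3,310.41

Assessed value = $1,604,500 × 0.185 = $296,832.5
Taxable value = $296,832.5 − $32,000 = $264,832.5
Kemper ISD: $264,832.5 × 0.0092 = $2,436.459
City of Eastcliff: $264,832.5 × 0.0033 = $873.94725
Total = $2,436.459 + $873.94725 = $3,310.40625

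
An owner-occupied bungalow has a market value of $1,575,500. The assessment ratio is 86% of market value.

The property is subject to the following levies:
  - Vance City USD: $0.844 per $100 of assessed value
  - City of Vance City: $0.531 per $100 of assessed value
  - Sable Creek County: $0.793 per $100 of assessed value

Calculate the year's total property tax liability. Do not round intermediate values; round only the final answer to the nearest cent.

Assessed value = $1,575,500 × 0.86 = $1,354,930
Vance City USD: $1,354,930 × 0.00844 = $11,435.6092
City of Vance City: $1,354,930 × 0.00531 = $7,194.6783
Sable Creek County: $1,354,930 × 0.00793 = $10,744.5949
Total = $11,435.6092 + $7,194.6783 + $10,744.5949 = $29,374.8824

$29,374.88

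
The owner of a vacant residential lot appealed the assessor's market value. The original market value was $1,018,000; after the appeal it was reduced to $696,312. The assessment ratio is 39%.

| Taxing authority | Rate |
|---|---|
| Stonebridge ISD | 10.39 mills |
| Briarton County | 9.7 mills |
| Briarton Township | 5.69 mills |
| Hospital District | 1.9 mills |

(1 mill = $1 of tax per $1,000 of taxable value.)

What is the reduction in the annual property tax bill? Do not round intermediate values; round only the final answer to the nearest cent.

$3,472.69

Old assessed value = $1,018,000 × 0.39 = $397,020
New assessed value = $696,312 × 0.39 = $271,561.68
Combined rate = 0.01039 + 0.0097 + 0.00569 + 0.0019 = 0.02768
Old tax = $397,020 × 0.02768 = $10,989.5136
New tax = $271,561.68 × 0.02768 = $7,516.8273024
Reduction = $10,989.5136 − $7,516.8273024 = $3,472.6862976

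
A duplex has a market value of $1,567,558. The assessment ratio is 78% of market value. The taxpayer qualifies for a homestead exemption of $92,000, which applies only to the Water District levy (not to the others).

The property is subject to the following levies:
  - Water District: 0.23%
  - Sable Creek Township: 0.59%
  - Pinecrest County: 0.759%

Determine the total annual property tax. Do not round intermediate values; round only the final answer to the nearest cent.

$19,094.76

Assessed value = $1,567,558 × 0.78 = $1,222,695.24
Water District: ($1,222,695.24 − $92,000) × 0.0023 = $1,130,695.24 × 0.0023 = $2,600.599052
Sable Creek Township: $1,222,695.24 × 0.0059 = $7,213.901916
Pinecrest County: $1,222,695.24 × 0.00759 = $9,280.2568716
Total = $19,094.7578396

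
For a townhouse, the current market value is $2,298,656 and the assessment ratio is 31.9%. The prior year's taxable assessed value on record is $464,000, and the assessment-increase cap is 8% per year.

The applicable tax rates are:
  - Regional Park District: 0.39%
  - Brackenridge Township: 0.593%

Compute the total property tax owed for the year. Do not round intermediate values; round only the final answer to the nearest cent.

Uncapped assessed value = $2,298,656 × 0.319 = $733,271.264
Cap limit = $464,000 × 1.08 = $501,120
Taxable assessed value = min($733,271.264, $501,120) = $501,120 (cap binds)
Regional Park District: $501,120 × 0.0039 = $1,954.368
Brackenridge Township: $501,120 × 0.00593 = $2,971.6416
Total = $4,926.0096

$4,926.01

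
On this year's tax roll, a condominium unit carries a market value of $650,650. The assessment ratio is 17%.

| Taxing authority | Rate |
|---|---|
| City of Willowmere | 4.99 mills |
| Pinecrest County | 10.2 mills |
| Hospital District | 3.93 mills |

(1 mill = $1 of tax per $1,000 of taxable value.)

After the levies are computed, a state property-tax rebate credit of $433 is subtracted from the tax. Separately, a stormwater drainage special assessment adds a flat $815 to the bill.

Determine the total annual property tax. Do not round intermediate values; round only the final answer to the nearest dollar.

Assessed value = $650,650 × 0.17 = $110,610.5
City of Willowmere: $110,610.5 × 0.00499 = $551.946395
Pinecrest County: $110,610.5 × 0.0102 = $1,128.2271
Hospital District: $110,610.5 × 0.00393 = $434.699265
Levies subtotal = $2,114.87276
After credit = $2,114.87276 − $433 = $1,681.87276
Total = $1,681.87276 + $815 = $2,496.87276

$2,497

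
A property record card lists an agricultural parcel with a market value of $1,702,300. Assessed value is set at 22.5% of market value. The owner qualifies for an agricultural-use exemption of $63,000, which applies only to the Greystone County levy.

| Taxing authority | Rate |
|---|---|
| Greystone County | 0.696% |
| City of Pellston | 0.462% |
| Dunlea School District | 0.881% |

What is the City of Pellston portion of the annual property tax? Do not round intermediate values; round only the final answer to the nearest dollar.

Assessed value = $1,702,300 × 0.225 = $383,017.5
City of Pellston taxable value = $383,017.5 (exemption does not apply)
City of Pellston levy = $383,017.5 × 0.00462 = $1,769.54085

$1,770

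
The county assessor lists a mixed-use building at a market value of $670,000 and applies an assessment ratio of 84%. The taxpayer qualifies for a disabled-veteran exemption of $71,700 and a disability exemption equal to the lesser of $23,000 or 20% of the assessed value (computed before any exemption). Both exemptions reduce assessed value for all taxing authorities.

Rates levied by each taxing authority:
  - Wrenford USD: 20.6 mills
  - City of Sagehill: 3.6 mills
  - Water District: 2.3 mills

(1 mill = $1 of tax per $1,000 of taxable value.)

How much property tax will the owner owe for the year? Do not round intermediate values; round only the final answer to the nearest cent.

$12,404.65

Assessed value = $670,000 × 0.84 = $562,800
Disability exemption = min($23,000, 20% × $562,800) = min($23,000, $112,560) = $23,000 (dollar cap binds)
Taxable value = $562,800 − $71,700 − $23,000 = $468,100
Wrenford USD: $468,100 × 0.0206 = $9,642.86
City of Sagehill: $468,100 × 0.0036 = $1,685.16
Water District: $468,100 × 0.0023 = $1,076.63
Total = $12,404.65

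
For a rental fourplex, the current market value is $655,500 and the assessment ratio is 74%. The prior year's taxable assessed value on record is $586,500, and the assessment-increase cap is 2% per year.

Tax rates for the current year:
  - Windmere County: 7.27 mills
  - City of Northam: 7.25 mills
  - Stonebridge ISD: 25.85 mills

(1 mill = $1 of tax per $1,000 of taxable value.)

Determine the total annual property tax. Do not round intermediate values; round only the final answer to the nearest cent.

$19,582.28

Uncapped assessed value = $655,500 × 0.74 = $485,070
Cap limit = $586,500 × 1.02 = $598,230
Taxable assessed value = min($485,070, $598,230) = $485,070 (cap does not bind)
Windmere County: $485,070 × 0.00727 = $3,526.4589
City of Northam: $485,070 × 0.00725 = $3,516.7575
Stonebridge ISD: $485,070 × 0.02585 = $12,539.0595
Total = $19,582.2759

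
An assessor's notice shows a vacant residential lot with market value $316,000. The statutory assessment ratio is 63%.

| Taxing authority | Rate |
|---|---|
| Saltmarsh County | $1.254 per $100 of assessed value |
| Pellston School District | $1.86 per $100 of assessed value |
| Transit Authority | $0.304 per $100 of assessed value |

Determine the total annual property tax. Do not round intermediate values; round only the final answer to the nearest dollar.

Assessed value = $316,000 × 0.63 = $199,080
Saltmarsh County: $199,080 × 0.01254 = $2,496.4632
Pellston School District: $199,080 × 0.0186 = $3,702.888
Transit Authority: $199,080 × 0.00304 = $605.2032
Total = $2,496.4632 + $3,702.888 + $605.2032 = $6,804.5544

$6,805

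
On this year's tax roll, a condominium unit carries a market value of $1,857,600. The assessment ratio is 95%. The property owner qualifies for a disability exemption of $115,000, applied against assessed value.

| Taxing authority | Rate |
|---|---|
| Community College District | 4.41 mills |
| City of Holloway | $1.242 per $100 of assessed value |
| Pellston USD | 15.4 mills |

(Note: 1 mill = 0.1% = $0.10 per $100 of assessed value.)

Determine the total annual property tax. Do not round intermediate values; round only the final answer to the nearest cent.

Assessed value = $1,857,600 × 0.95 = $1,764,720
Taxable value = $1,764,720 − $115,000 = $1,649,720
Community College District: $1,649,720 × 0.00441 = $7,275.2652
City of Holloway: $1,649,720 × 0.01242 = $20,489.5224
Pellston USD: $1,649,720 × 0.0154 = $25,405.688
Total = $53,170.4756

$53,170.48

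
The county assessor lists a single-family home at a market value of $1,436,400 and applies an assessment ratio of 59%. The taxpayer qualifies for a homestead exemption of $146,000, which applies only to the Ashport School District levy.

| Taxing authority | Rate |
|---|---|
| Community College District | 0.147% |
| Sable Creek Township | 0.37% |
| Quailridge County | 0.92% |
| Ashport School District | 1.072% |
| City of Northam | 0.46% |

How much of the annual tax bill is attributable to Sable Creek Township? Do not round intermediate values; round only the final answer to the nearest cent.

Assessed value = $1,436,400 × 0.59 = $847,476
Sable Creek Township taxable value = $847,476 (exemption does not apply)
Sable Creek Township levy = $847,476 × 0.0037 = $3,135.6612

$3,135.66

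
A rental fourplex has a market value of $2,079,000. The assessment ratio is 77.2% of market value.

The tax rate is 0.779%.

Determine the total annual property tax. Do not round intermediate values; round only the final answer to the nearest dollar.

$12,503

Assessed value = $2,079,000 × 0.772 = $1,604,988
Tax = $1,604,988 × 0.00779 = $12,502.85652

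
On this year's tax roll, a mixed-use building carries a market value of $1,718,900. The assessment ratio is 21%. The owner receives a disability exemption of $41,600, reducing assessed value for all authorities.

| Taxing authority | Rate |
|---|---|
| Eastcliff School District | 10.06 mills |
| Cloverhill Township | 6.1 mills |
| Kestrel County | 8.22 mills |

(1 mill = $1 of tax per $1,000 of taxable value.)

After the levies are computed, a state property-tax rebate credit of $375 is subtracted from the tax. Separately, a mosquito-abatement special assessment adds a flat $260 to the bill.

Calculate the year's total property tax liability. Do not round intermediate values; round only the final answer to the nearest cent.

$7,671.22

Assessed value = $1,718,900 × 0.21 = $360,969
Taxable value = $360,969 − $41,600 = $319,369
Eastcliff School District: $319,369 × 0.01006 = $3,212.85214
Cloverhill Township: $319,369 × 0.0061 = $1,948.1509
Kestrel County: $319,369 × 0.00822 = $2,625.21318
Levies subtotal = $7,786.21622
After credit = $7,786.21622 − $375 = $7,411.21622
Total = $7,411.21622 + $260 = $7,671.21622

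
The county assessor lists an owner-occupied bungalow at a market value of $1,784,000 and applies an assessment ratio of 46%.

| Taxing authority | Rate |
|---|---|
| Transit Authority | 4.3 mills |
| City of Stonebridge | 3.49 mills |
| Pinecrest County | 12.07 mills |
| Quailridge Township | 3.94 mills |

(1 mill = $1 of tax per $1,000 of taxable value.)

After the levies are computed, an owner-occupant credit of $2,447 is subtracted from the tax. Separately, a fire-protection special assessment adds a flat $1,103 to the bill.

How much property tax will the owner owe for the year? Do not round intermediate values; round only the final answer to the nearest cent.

Assessed value = $1,784,000 × 0.46 = $820,640
Transit Authority: $820,640 × 0.0043 = $3,528.752
City of Stonebridge: $820,640 × 0.00349 = $2,864.0336
Pinecrest County: $820,640 × 0.01207 = $9,905.1248
Quailridge Township: $820,640 × 0.00394 = $3,233.3216
Levies subtotal = $19,531.232
After credit = $19,531.232 − $2,447 = $17,084.232
Total = $17,084.232 + $1,103 = $18,187.232

$18,187.23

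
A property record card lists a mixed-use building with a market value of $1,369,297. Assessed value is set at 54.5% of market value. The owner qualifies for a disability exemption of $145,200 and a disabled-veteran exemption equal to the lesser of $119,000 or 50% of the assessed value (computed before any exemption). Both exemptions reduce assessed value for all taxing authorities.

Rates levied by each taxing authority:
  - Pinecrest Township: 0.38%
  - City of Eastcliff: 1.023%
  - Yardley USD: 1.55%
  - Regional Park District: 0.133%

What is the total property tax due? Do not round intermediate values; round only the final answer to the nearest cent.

Assessed value = $1,369,297 × 0.545 = $746,266.865
Disabled-veteran exemption = min($119,000, 50% × $746,266.865) = min($119,000, $373,133.4325) = $119,000 (dollar cap binds)
Taxable value = $746,266.865 − $145,200 − $119,000 = $482,066.865
Pinecrest Township: $482,066.865 × 0.0038 = $1,831.854087
City of Eastcliff: $482,066.865 × 0.01023 = $4,931.54402895
Yardley USD: $482,066.865 × 0.0155 = $7,472.0364075
Regional Park District: $482,066.865 × 0.00133 = $641.14893045
Total = $14,876.5834539

$14,876.58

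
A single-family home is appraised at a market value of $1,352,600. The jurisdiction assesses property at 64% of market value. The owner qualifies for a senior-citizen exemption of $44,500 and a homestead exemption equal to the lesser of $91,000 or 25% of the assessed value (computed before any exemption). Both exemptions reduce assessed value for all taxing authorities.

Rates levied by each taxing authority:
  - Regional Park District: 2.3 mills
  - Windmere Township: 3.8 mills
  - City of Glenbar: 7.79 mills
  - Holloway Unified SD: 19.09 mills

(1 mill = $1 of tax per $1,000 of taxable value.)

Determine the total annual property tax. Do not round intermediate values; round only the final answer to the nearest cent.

Assessed value = $1,352,600 × 0.64 = $865,664
Homestead exemption = min($91,000, 25% × $865,664) = min($91,000, $216,416) = $91,000 (dollar cap binds)
Taxable value = $865,664 − $44,500 − $91,000 = $730,164
Regional Park District: $730,164 × 0.0023 = $1,679.3772
Windmere Township: $730,164 × 0.0038 = $2,774.6232
City of Glenbar: $730,164 × 0.00779 = $5,687.97756
Holloway Unified SD: $730,164 × 0.01909 = $13,938.83076
Total = $24,080.80872

$24,080.81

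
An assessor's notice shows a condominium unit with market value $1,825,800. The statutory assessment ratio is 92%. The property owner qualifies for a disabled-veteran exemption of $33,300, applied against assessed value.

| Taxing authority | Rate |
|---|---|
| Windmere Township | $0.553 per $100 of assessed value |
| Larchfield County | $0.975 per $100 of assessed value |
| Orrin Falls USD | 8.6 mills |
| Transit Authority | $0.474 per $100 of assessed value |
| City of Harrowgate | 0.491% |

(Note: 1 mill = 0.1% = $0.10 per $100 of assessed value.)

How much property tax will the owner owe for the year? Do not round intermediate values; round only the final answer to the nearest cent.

Assessed value = $1,825,800 × 0.92 = $1,679,736
Taxable value = $1,679,736 − $33,300 = $1,646,436
Windmere Township: $1,646,436 × 0.00553 = $9,104.79108
Larchfield County: $1,646,436 × 0.00975 = $16,052.751
Orrin Falls USD: $1,646,436 × 0.0086 = $14,159.3496
Transit Authority: $1,646,436 × 0.00474 = $7,804.10664
City of Harrowgate: $1,646,436 × 0.00491 = $8,084.00076
Total = $55,204.99908

$55,205.00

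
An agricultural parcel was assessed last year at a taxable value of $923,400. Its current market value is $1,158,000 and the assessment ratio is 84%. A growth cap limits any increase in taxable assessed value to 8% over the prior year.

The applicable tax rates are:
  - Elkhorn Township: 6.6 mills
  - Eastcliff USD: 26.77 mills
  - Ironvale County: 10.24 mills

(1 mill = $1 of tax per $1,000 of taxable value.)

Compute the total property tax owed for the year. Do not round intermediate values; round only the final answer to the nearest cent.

Uncapped assessed value = $1,158,000 × 0.84 = $972,720
Cap limit = $923,400 × 1.08 = $997,272
Taxable assessed value = min($972,720, $997,272) = $972,720 (cap does not bind)
Elkhorn Township: $972,720 × 0.0066 = $6,419.952
Eastcliff USD: $972,720 × 0.02677 = $26,039.7144
Ironvale County: $972,720 × 0.01024 = $9,960.6528
Total = $42,420.3192

$42,420.32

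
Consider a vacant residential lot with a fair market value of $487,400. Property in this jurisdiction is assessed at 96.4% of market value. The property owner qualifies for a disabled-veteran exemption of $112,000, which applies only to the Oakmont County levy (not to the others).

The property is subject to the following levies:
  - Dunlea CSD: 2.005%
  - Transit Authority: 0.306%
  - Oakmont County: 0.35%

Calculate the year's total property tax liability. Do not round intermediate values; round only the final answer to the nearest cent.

Assessed value = $487,400 × 0.964 = $469,853.6
Dunlea CSD: $469,853.6 × 0.02005 = $9,420.56468
Transit Authority: $469,853.6 × 0.00306 = $1,437.752016
Oakmont County: ($469,853.6 − $112,000) × 0.0035 = $357,853.6 × 0.0035 = $1,252.4876
Total = $12,110.804296

$12,110.80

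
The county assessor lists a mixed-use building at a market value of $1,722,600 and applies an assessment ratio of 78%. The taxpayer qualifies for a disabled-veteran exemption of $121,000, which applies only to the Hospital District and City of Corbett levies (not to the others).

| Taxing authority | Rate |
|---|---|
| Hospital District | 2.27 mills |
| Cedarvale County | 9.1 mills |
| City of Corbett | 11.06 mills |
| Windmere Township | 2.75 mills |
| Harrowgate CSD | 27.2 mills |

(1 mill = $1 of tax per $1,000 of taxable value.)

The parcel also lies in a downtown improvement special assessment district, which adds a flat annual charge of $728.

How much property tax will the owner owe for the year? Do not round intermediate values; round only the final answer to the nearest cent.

$69,494.30

Assessed value = $1,722,600 × 0.78 = $1,343,628
Hospital District: ($1,343,628 − $121,000) × 0.00227 = $1,222,628 × 0.00227 = $2,775.36556
Cedarvale County: $1,343,628 × 0.0091 = $12,227.0148
City of Corbett: ($1,343,628 − $121,000) × 0.01106 = $1,222,628 × 0.01106 = $13,522.26568
Windmere Township: $1,343,628 × 0.00275 = $3,694.977
Harrowgate CSD: $1,343,628 × 0.0272 = $36,546.6816
Levies subtotal = $68,766.30464
Total = $68,766.30464 + $728 = $69,494.30464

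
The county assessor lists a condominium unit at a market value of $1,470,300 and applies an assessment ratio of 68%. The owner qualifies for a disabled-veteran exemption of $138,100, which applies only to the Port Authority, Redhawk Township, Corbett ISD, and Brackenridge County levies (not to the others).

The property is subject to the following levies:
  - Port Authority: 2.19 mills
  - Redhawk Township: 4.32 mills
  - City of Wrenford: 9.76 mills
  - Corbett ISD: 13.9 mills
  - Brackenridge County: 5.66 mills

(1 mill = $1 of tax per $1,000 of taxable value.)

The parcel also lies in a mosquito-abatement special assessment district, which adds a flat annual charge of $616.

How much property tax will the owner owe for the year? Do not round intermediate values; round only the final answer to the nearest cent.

$32,838.71

Assessed value = $1,470,300 × 0.68 = $999,804
Port Authority: ($999,804 − $138,100) × 0.00219 = $861,704 × 0.00219 = $1,887.13176
Redhawk Township: ($999,804 − $138,100) × 0.00432 = $861,704 × 0.00432 = $3,722.56128
City of Wrenford: $999,804 × 0.00976 = $9,758.08704
Corbett ISD: ($999,804 − $138,100) × 0.0139 = $861,704 × 0.0139 = $11,977.6856
Brackenridge County: ($999,804 − $138,100) × 0.00566 = $861,704 × 0.00566 = $4,877.24464
Levies subtotal = $32,222.71032
Total = $32,222.71032 + $616 = $32,838.71032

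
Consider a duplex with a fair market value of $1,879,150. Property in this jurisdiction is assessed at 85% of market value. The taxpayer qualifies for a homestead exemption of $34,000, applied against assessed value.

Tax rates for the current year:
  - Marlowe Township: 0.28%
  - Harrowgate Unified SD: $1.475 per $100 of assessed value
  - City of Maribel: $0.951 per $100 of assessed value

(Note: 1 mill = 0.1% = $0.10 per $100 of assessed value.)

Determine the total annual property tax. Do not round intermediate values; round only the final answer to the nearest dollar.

Assessed value = $1,879,150 × 0.85 = $1,597,277.5
Taxable value = $1,597,277.5 − $34,000 = $1,563,277.5
Marlowe Township: $1,563,277.5 × 0.0028 = $4,377.177
Harrowgate Unified SD: $1,563,277.5 × 0.01475 = $23,058.343125
City of Maribel: $1,563,277.5 × 0.00951 = $14,866.769025
Total = $42,302.28915

$42,302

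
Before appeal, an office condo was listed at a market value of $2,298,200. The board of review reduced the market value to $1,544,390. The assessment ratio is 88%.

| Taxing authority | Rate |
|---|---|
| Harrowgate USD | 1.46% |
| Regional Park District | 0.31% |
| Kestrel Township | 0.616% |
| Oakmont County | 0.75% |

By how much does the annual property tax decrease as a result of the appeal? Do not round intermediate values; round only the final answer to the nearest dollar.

$20,803

Old assessed value = $2,298,200 × 0.88 = $2,022,416
New assessed value = $1,544,390 × 0.88 = $1,359,063.2
Combined rate = 0.0146 + 0.0031 + 0.00616 + 0.0075 = 0.03136
Old tax = $2,022,416 × 0.03136 = $63,422.96576
New tax = $1,359,063.2 × 0.03136 = $42,620.221952
Reduction = $63,422.96576 − $42,620.221952 = $20,802.743808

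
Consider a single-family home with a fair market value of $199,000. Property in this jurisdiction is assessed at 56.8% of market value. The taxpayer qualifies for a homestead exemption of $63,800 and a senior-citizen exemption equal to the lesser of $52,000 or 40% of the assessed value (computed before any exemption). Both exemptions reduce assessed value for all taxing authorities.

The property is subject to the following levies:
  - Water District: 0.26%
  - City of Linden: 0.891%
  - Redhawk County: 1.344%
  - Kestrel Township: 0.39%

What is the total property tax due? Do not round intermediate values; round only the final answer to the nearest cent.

$115.95

Assessed value = $199,000 × 0.568 = $113,032
Senior-citizen exemption = min($52,000, 40% × $113,032) = min($52,000, $45,212.8) = $45,212.8 (percentage binds)
Taxable value = $113,032 − $63,800 − $45,212.8 = $4,019.2
Water District: $4,019.2 × 0.0026 = $10.44992
City of Linden: $4,019.2 × 0.00891 = $35.811072
Redhawk County: $4,019.2 × 0.01344 = $54.018048
Kestrel Township: $4,019.2 × 0.0039 = $15.67488
Total = $115.95392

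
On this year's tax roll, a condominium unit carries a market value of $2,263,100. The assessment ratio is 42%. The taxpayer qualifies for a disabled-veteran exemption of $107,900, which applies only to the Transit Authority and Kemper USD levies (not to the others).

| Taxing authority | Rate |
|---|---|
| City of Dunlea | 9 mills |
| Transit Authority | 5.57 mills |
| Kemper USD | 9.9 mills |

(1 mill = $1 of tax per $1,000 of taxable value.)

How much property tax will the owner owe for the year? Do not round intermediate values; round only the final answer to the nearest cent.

Assessed value = $2,263,100 × 0.42 = $950,502
City of Dunlea: $950,502 × 0.009 = $8,554.518
Transit Authority: ($950,502 − $107,900) × 0.00557 = $842,602 × 0.00557 = $4,693.29314
Kemper USD: ($950,502 − $107,900) × 0.0099 = $842,602 × 0.0099 = $8,341.7598
Total = $21,589.57094

$21,589.57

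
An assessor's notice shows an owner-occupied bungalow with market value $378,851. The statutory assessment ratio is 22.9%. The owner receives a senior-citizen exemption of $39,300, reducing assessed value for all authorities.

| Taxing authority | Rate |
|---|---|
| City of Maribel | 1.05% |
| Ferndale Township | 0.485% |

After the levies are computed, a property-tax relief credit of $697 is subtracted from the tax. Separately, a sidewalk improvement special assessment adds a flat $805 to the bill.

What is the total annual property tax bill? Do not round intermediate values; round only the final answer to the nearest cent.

Assessed value = $378,851 × 0.229 = $86,756.879
Taxable value = $86,756.879 − $39,300 = $47,456.879
City of Maribel: $47,456.879 × 0.0105 = $498.2972295
Ferndale Township: $47,456.879 × 0.00485 = $230.16586315
Levies subtotal = $728.46309265
After credit = $728.46309265 − $697 = $31.46309265
Total = $31.46309265 + $805 = $836.46309265

$836.46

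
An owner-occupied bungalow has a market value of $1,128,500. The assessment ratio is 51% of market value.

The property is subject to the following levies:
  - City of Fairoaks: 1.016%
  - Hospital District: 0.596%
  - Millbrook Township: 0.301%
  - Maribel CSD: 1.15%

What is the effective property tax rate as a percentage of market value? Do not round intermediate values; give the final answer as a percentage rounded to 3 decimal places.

Assessed value = $1,128,500 × 0.51 = $575,535
City of Fairoaks: $575,535 × 0.01016 = $5,847.4356
Hospital District: $575,535 × 0.00596 = $3,430.1886
Millbrook Township: $575,535 × 0.00301 = $1,732.36035
Maribel CSD: $575,535 × 0.0115 = $6,618.6525
Total tax = $17,628.63705
Effective rate = $17,628.63705 ÷ $1,128,500 = 1.562% of market value

1.562%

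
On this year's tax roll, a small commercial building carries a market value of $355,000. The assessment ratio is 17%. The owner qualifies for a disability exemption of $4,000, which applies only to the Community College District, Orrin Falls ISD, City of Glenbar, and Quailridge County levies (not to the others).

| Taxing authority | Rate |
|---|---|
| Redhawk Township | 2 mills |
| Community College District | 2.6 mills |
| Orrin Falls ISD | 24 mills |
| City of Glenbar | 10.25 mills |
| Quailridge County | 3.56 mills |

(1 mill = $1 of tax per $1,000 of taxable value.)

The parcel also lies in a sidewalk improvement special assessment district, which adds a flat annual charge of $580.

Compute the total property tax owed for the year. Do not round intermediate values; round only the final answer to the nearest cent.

$2,977.80

Assessed value = $355,000 × 0.17 = $60,350
Redhawk Township: $60,350 × 0.002 = $120.7
Community College District: ($60,350 − $4,000) × 0.0026 = $56,350 × 0.0026 = $146.51
Orrin Falls ISD: ($60,350 − $4,000) × 0.024 = $56,350 × 0.024 = $1,352.4
City of Glenbar: ($60,350 − $4,000) × 0.01025 = $56,350 × 0.01025 = $577.5875
Quailridge County: ($60,350 − $4,000) × 0.00356 = $56,350 × 0.00356 = $200.606
Levies subtotal = $2,397.8035
Total = $2,397.8035 + $580 = $2,977.8035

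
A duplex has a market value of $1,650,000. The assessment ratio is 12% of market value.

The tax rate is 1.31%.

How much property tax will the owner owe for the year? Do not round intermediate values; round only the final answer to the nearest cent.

$2,593.80

Assessed value = $1,650,000 × 0.12 = $198,000
Tax = $198,000 × 0.0131 = $2,593.8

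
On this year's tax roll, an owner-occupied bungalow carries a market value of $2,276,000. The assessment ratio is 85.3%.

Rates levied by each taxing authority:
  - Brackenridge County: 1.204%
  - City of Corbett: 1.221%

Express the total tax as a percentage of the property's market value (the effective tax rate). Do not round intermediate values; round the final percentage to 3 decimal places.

2.069%

Assessed value = $2,276,000 × 0.853 = $1,941,428
Brackenridge County: $1,941,428 × 0.01204 = $23,374.79312
City of Corbett: $1,941,428 × 0.01221 = $23,704.83588
Total tax = $47,079.629
Effective rate = $47,079.629 ÷ $2,276,000 = 2.069% of market value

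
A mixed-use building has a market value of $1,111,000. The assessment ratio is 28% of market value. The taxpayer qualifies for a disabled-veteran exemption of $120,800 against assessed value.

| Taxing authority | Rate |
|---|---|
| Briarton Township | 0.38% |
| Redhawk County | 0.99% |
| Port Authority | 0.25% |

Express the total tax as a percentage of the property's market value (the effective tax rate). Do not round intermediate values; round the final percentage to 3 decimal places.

0.277%

Assessed value = $1,111,000 × 0.28 = $311,080
Taxable value = $311,080 − $120,800 = $190,280
Briarton Township: $190,280 × 0.0038 = $723.064
Redhawk County: $190,280 × 0.0099 = $1,883.772
Port Authority: $190,280 × 0.0025 = $475.7
Total tax = $3,082.536
Effective rate = $3,082.536 ÷ $1,111,000 = 0.277% of market value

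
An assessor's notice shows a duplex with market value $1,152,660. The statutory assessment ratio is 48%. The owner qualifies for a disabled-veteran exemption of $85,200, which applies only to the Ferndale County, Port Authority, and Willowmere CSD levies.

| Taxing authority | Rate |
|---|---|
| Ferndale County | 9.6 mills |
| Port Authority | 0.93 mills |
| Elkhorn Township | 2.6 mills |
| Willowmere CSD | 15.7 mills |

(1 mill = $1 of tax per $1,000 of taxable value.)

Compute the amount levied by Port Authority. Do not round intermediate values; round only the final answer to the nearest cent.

$435.31

Assessed value = $1,152,660 × 0.48 = $553,276.8
Port Authority taxable value = $553,276.8 − $85,200 = $468,076.8
Port Authority levy = $468,076.8 × 0.00093 = $435.311424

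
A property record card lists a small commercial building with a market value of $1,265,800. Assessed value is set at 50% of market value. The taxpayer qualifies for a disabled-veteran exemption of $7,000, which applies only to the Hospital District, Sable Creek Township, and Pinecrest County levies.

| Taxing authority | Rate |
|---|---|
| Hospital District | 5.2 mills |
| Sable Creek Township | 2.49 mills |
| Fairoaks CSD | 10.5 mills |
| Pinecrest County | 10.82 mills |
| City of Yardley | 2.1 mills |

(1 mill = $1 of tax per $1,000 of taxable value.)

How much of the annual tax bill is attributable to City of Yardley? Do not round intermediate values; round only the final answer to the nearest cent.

Assessed value = $1,265,800 × 0.5 = $632,900
City of Yardley taxable value = $632,900 (exemption does not apply)
City of Yardley levy = $632,900 × 0.0021 = $1,329.09

$1,329.09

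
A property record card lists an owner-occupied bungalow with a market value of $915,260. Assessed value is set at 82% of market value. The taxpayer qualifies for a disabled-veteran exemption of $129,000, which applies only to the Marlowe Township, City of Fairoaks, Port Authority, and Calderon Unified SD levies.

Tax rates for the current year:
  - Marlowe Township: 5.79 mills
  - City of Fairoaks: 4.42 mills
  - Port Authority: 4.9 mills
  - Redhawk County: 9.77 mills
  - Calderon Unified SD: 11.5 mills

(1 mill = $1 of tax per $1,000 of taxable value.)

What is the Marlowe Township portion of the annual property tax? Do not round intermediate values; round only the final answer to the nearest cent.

$3,598.56

Assessed value = $915,260 × 0.82 = $750,513.2
Marlowe Township taxable value = $750,513.2 − $129,000 = $621,513.2
Marlowe Township levy = $621,513.2 × 0.00579 = $3,598.561428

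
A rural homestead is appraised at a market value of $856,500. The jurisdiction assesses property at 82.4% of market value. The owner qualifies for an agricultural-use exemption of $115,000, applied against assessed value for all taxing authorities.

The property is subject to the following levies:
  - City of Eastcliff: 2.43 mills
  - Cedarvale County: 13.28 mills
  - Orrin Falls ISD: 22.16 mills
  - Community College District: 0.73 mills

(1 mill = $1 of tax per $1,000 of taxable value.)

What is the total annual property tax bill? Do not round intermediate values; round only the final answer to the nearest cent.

Assessed value = $856,500 × 0.824 = $705,756
Taxable value = $705,756 − $115,000 = $590,756
City of Eastcliff: $590,756 × 0.00243 = $1,435.53708
Cedarvale County: $590,756 × 0.01328 = $7,845.23968
Orrin Falls ISD: $590,756 × 0.02216 = $13,091.15296
Community College District: $590,756 × 0.00073 = $431.25188
Total = $1,435.53708 + $7,845.23968 + $13,091.15296 + $431.25188 = $22,803.1816

$22,803.18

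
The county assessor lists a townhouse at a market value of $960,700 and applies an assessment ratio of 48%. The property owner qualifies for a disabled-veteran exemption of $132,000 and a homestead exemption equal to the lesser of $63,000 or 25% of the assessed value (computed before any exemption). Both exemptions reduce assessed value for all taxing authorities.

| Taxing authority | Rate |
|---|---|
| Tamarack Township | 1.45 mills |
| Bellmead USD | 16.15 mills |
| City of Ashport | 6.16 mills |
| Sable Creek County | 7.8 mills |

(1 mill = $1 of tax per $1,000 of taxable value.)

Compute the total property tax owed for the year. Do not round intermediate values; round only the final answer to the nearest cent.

Assessed value = $960,700 × 0.48 = $461,136
Homestead exemption = min($63,000, 25% × $461,136) = min($63,000, $115,284) = $63,000 (dollar cap binds)
Taxable value = $461,136 − $132,000 − $63,000 = $266,136
Tamarack Township: $266,136 × 0.00145 = $385.8972
Bellmead USD: $266,136 × 0.01615 = $4,298.0964
City of Ashport: $266,136 × 0.00616 = $1,639.39776
Sable Creek County: $266,136 × 0.0078 = $2,075.8608
Total = $8,399.25216

$8,399.25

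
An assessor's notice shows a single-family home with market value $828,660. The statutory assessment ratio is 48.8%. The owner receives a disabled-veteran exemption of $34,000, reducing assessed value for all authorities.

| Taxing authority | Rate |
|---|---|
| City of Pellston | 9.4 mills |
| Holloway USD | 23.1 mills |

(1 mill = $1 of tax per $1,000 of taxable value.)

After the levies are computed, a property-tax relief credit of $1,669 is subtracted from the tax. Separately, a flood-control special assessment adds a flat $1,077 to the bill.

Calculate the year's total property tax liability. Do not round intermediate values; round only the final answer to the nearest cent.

Assessed value = $828,660 × 0.488 = $404,386.08
Taxable value = $404,386.08 − $34,000 = $370,386.08
City of Pellston: $370,386.08 × 0.0094 = $3,481.629152
Holloway USD: $370,386.08 × 0.0231 = $8,555.918448
Levies subtotal = $12,037.5476
After credit = $12,037.5476 − $1,669 = $10,368.5476
Total = $10,368.5476 + $1,077 = $11,445.5476

$11,445.55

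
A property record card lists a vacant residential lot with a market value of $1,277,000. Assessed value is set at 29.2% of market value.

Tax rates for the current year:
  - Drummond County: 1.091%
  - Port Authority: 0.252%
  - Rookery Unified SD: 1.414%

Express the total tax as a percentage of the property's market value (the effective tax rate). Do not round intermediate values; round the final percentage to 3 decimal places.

0.805%

Assessed value = $1,277,000 × 0.292 = $372,884
Drummond County: $372,884 × 0.01091 = $4,068.16444
Port Authority: $372,884 × 0.00252 = $939.66768
Rookery Unified SD: $372,884 × 0.01414 = $5,272.57976
Total tax = $10,280.41188
Effective rate = $10,280.41188 ÷ $1,277,000 = 0.805% of market value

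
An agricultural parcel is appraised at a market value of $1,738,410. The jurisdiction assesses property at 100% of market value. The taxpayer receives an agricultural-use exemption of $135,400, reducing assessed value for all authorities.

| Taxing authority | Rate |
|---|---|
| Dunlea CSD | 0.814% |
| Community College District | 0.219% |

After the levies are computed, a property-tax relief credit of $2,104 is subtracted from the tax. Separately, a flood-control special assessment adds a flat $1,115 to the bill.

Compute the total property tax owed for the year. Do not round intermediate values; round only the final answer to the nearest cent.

Assessed value = $1,738,410 × 1 = $1,738,410
Taxable value = $1,738,410 − $135,400 = $1,603,010
Dunlea CSD: $1,603,010 × 0.00814 = $13,048.5014
Community College District: $1,603,010 × 0.00219 = $3,510.5919
Levies subtotal = $16,559.0933
After credit = $16,559.0933 − $2,104 = $14,455.0933
Total = $14,455.0933 + $1,115 = $15,570.0933

$15,570.09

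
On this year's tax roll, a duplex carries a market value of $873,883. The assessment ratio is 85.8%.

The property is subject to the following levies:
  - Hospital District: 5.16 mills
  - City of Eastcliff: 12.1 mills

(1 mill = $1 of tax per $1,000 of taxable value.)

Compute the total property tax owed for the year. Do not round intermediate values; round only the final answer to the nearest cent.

$12,941.40

Assessed value = $873,883 × 0.858 = $749,791.614
Hospital District: $749,791.614 × 0.00516 = $3,868.92472824
City of Eastcliff: $749,791.614 × 0.0121 = $9,072.4785294
Total = $3,868.92472824 + $9,072.4785294 = $12,941.40325764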